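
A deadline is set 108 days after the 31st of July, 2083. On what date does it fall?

November 16, 2083

Jul has 31 days: +1 → Aug 1, 2083 (107 left).
Aug has 31 days: +31 → Sep 1, 2083 (76 left).
Sep has 30 days: +30 → Oct 1, 2083 (46 left).
Oct has 31 days: +31 → Nov 1, 2083 (15 left).
+15 → Nov 16, 2083.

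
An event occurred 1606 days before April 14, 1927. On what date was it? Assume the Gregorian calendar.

−365 (one year) → Apr 14, 1926 (1241 left).
−365 (one year) → Apr 14, 1925 (876 left).
−365 (one year) → Apr 14, 1924 (511 left).
−366 (one year; includes Feb 29, 1924) → Apr 14, 1923 (145 left).
−14 → Mar 31, 1923 (end of Mar, 31 days; 131 left).
−31 → Feb 28, 1923 (end of Feb, 28 days; 100 left).
−28 → Jan 31, 1923 (end of Jan, 31 days; 72 left).
−31 → Dec 31, 1922 (end of Dec, 31 days; 41 left).
−31 → Nov 30, 1922 (end of Nov, 30 days; 10 left).
−10 → Nov 20, 1922.

November 20, 1922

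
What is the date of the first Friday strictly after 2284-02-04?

February 8, 2284

Feb 4, 2284 is a Monday.
From Monday to the next Friday is 4 days.
Feb 4, 2284 + 4 = Feb 8, 2284.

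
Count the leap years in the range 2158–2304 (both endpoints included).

35

Multiples of 4 in [2158,2304]: 37.
Of those, multiples of 100: 2 (not leap unless ÷400).
Multiples of 400: 0.
Leap years = 37 − 2 + 0 = 35.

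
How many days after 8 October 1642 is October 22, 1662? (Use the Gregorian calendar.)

7319

Oct 8, 1642 → Oct 8, 1643: 365 days.
Oct 8, 1643 → Oct 8, 1644: 366 days (Feb 29, 1644 is in that span).
Oct 8, 1644 → Oct 8, 1645: 365 days.
Oct 8, 1645 → Oct 8, 1646: 365 days.
Oct 8, 1646 → Oct 8, 1647: 365 days.
Oct 8, 1647 → Oct 8, 1648: 366 days (Feb 29, 1648 is in that span).
Oct 8, 1648 → Oct 8, 1649: 365 days.
Oct 8, 1649 → Oct 8, 1650: 365 days.
Oct 8, 1650 → Oct 8, 1651: 365 days.
Oct 8, 1651 → Oct 8, 1652: 366 days (Feb 29, 1652 is in that span).
Oct 8, 1652 → Oct 8, 1653: 365 days.
Oct 8, 1653 → Oct 8, 1654: 365 days.
Oct 8, 1654 → Oct 8, 1655: 365 days.
Oct 8, 1655 → Oct 8, 1656: 366 days (Feb 29, 1656 is in that span).
Oct 8, 1656 → Oct 8, 1657: 365 days.
Oct 8, 1657 → Oct 8, 1658: 365 days.
Oct 8, 1658 → Oct 8, 1659: 365 days.
Oct 8, 1659 → Oct 8, 1660: 366 days (Feb 29, 1660 is in that span).
Oct 8, 1660 → Oct 8, 1661: 365 days.
Oct 8, 1661 → Nov 8, 1661: 31 days (October has 31).
Nov 8, 1661 → Dec 8, 1661: 30 days (November has 30).
Dec 8, 1661 → Jan 8, 1662: 31 days (December has 31).
Jan 8, 1662 → Feb 8, 1662: 31 days (January has 31).
Feb 8, 1662 → Mar 8, 1662: 28 days (February has 28).
Mar 8, 1662 → Apr 8, 1662: 31 days (March has 31).
Apr 8, 1662 → May 8, 1662: 30 days (April has 30).
May 8, 1662 → Jun 8, 1662: 31 days (May has 31).
Jun 8, 1662 → Jul 8, 1662: 30 days (June has 30).
Jul 8, 1662 → Aug 8, 1662: 31 days (July has 31).
Aug 8, 1662 → Sep 8, 1662: 31 days (August has 31).
Sep 8, 1662 → Oct 8, 1662: 30 days (September has 30).
Oct 8, 1662 → Oct 22, 1662: 14 days.
Total: 7319 days.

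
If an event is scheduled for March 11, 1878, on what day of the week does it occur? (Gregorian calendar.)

Monday

Doomsday rule: the anchor day for the 1800s is Friday. For year 78: 78÷12 = 6 r 6, and 6÷4 = 1, so 6+6+1 = 13.
Friday + 13 ≡ Thursday — that's 1878's doomsday.
In March the doomsday date is Mar 14.
Mar 11 is 3 days before Mar 14; 3 mod 7 = 3, so Thursday − 3 = Monday.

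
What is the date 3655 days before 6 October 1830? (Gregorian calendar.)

−365 (one year) → Oct 6, 1829 (3290 left).
−365 (one year) → Oct 6, 1828 (2925 left).
−366 (one year; includes Feb 29, 1828) → Oct 6, 1827 (2559 left).
−365 (one year) → Oct 6, 1826 (2194 left).
−365 (one year) → Oct 6, 1825 (1829 left).
−365 (one year) → Oct 6, 1824 (1464 left).
−366 (one year; includes Feb 29, 1824) → Oct 6, 1823 (1098 left).
−365 (one year) → Oct 6, 1822 (733 left).
−365 (one year) → Oct 6, 1821 (368 left).
−6 → Sep 30, 1821 (end of Sep, 30 days; 362 left).
−30 → Aug 31, 1821 (end of Aug, 31 days; 332 left).
−31 → Jul 31, 1821 (end of Jul, 31 days; 301 left).
−31 → Jun 30, 1821 (end of Jun, 30 days; 270 left).
−30 → May 31, 1821 (end of May, 31 days; 240 left).
−31 → Apr 30, 1821 (end of Apr, 30 days; 209 left).
−30 → Mar 31, 1821 (end of Mar, 31 days; 179 left).
−31 → Feb 28, 1821 (end of Feb, 28 days; 148 left).
−28 → Jan 31, 1821 (end of Jan, 31 days; 120 left).
−31 → Dec 31, 1820 (end of Dec, 31 days; 89 left).
−31 → Nov 30, 1820 (end of Nov, 30 days; 58 left).
−30 → Oct 31, 1820 (end of Oct, 31 days; 28 left).
−28 → Oct 3, 1820.

October 3, 1820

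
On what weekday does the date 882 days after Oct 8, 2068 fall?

Monday

First find the weekday of Oct 8, 2068. Doomsday rule: the anchor day for the 2000s is Tuesday. For year 68: 68÷12 = 5 r 8, and 8÷4 = 2, so 5+8+2 = 15.
Tuesday + 15 ≡ Wednesday — that's 2068's doomsday.
In October the doomsday date is Oct 10.
Oct 8 is 2 days before Oct 10; 2 mod 7 = 2, so Wednesday − 2 = Monday.
882 mod 7 = 0, so 882 days after a Monday is Monday + 0 = Monday.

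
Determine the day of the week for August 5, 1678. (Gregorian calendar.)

Friday

Doomsday rule: the anchor day for the 1600s is Tuesday. For year 78: 78÷12 = 6 r 6, and 6÷4 = 1, so 6+6+1 = 13.
Tuesday + 13 ≡ Monday — that's 1678's doomsday.
In August the doomsday date is Aug 8.
Aug 5 is 3 days before Aug 8; 3 mod 7 = 3, so Monday − 3 = Friday.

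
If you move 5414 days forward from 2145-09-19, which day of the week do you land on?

Wednesday

First find the weekday of Sep 19, 2145. Doomsday rule: the anchor day for the 2100s is Sunday. For year 45: 45÷12 = 3 r 9, and 9÷4 = 2, so 3+9+2 = 14.
Sunday + 14 ≡ Sunday — that's 2145's doomsday.
In September the doomsday date is Sep 5.
Sep 19 is 14 days after Sep 5; 14 mod 7 = 0, so Sunday + 0 = Sunday.
5414 mod 7 = 3, so 5414 days after a Sunday is Sunday + 3 = Wednesday.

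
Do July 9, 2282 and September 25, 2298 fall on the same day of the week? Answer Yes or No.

Yes

From Jul 9, 2282 to Sep 25, 2298 is 5922 days.
5922 mod 7 = 0, so they are the same weekday.
(Jul 9, 2282 is a Sunday; Sep 25, 2298 is a Sunday.)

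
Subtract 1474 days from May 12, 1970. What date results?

−365 (one year) → May 12, 1969 (1109 left).
−365 (one year) → May 12, 1968 (744 left).
−366 (one year; includes Feb 29, 1968) → May 12, 1967 (378 left).
−12 → Apr 30, 1967 (end of Apr, 30 days; 366 left).
−30 → Mar 31, 1967 (end of Mar, 31 days; 336 left).
−31 → Feb 28, 1967 (end of Feb, 28 days; 305 left).
−28 → Jan 31, 1967 (end of Jan, 31 days; 277 left).
−31 → Dec 31, 1966 (end of Dec, 31 days; 246 left).
−31 → Nov 30, 1966 (end of Nov, 30 days; 215 left).
−30 → Oct 31, 1966 (end of Oct, 31 days; 185 left).
−31 → Sep 30, 1966 (end of Sep, 30 days; 154 left).
−30 → Aug 31, 1966 (end of Aug, 31 days; 124 left).
−31 → Jul 31, 1966 (end of Jul, 31 days; 93 left).
−31 → Jun 30, 1966 (end of Jun, 30 days; 62 left).
−30 → May 31, 1966 (end of May, 31 days; 32 left).
−31 → Apr 30, 1966 (end of Apr, 30 days; 1 left).
−1 → Apr 29, 1966.

April 29, 1966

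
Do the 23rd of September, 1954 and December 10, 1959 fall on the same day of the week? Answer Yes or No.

From Sep 23, 1954 to Dec 10, 1959 is 1904 days.
1904 mod 7 = 0, so they are the same weekday.
(Sep 23, 1954 is a Thursday; Dec 10, 1959 is a Thursday.)

Yes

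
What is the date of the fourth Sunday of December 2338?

December 1, 2338 is a Thursday.
The first Sunday is therefore December 4 (3 days later).
The fourth Sunday is 4 + 3×7 = December 25.

December 25, 2338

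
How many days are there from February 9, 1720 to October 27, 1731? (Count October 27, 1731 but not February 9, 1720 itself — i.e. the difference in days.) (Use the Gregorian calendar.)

Feb 9, 1720 → Feb 9, 1721: 366 days (Feb 29, 1720 is in that span).
Feb 9, 1721 → Feb 9, 1722: 365 days.
Feb 9, 1722 → Feb 9, 1723: 365 days.
Feb 9, 1723 → Feb 9, 1724: 365 days.
Feb 9, 1724 → Feb 9, 1725: 366 days (Feb 29, 1724 is in that span).
Feb 9, 1725 → Feb 9, 1726: 365 days.
Feb 9, 1726 → Feb 9, 1727: 365 days.
Feb 9, 1727 → Feb 9, 1728: 365 days.
Feb 9, 1728 → Feb 9, 1729: 366 days (Feb 29, 1728 is in that span).
Feb 9, 1729 → Feb 9, 1730: 365 days.
Feb 9, 1730 → Feb 9, 1731: 365 days.
Feb 9, 1731 → Mar 9, 1731: 28 days (February has 28).
Mar 9, 1731 → Apr 9, 1731: 31 days (March has 31).
Apr 9, 1731 → May 9, 1731: 30 days (April has 30).
May 9, 1731 → Jun 9, 1731: 31 days (May has 31).
Jun 9, 1731 → Jul 9, 1731: 30 days (June has 30).
Jul 9, 1731 → Aug 9, 1731: 31 days (July has 31).
Aug 9, 1731 → Sep 9, 1731: 31 days (August has 31).
Sep 9, 1731 → Oct 9, 1731: 30 days (September has 30).
Oct 9, 1731 → Oct 27, 1731: 18 days.
Total: 4278 days.

4278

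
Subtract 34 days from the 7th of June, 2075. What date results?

May 4, 2075

−7 → May 31, 2075 (end of May, 31 days; 27 left).
−27 → May 4, 2075.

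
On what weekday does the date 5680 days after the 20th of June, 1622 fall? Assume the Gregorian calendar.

First find the weekday of Jun 20, 1622. Doomsday rule: the anchor day for the 1600s is Tuesday. For year 22: 22÷12 = 1 r 10, and 10÷4 = 2, so 1+10+2 = 13.
Tuesday + 13 ≡ Monday — that's 1622's doomsday.
In June the doomsday date is Jun 6.
Jun 20 is 14 days after Jun 6; 14 mod 7 = 0, so Monday + 0 = Monday.
5680 mod 7 = 3, so 5680 days after a Monday is Monday + 3 = Thursday.

Thursday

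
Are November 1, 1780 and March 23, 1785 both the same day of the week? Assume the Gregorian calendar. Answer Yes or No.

From Nov 1, 1780 to Mar 23, 1785 is 1603 days.
1603 mod 7 = 0, so they are the same weekday.
(Nov 1, 1780 is a Wednesday; Mar 23, 1785 is a Wednesday.)

Yes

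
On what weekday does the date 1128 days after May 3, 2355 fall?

First find the weekday of May 3, 2355. Doomsday rule: the anchor day for the 2300s is Wednesday. For year 55: 55÷12 = 4 r 7, and 7÷4 = 1, so 4+7+1 = 12.
Wednesday + 12 ≡ Monday — that's 2355's doomsday.
In May the doomsday date is May 9.
May 3 is 6 days before May 9; 6 mod 7 = 6, so Monday − 6 = Tuesday.
1128 mod 7 = 1, so 1128 days after a Tuesday is Tuesday + 1 = Wednesday.

Wednesday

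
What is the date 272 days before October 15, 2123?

January 16, 2123

−15 → Sep 30, 2123 (end of Sep, 30 days; 257 left).
−30 → Aug 31, 2123 (end of Aug, 31 days; 227 left).
−31 → Jul 31, 2123 (end of Jul, 31 days; 196 left).
−31 → Jun 30, 2123 (end of Jun, 30 days; 165 left).
−30 → May 31, 2123 (end of May, 31 days; 135 left).
−31 → Apr 30, 2123 (end of Apr, 30 days; 104 left).
−30 → Mar 31, 2123 (end of Mar, 31 days; 74 left).
−31 → Feb 28, 2123 (end of Feb, 28 days; 43 left).
−28 → Jan 31, 2123 (end of Jan, 31 days; 15 left).
−15 → Jan 16, 2123.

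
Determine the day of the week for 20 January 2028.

Thursday

January 1, 2028 is a Saturday.
Jan 1, 2028 → Jan 20, 2028: 19 days.
Total: 19 days.
19 mod 7 = 5, so Saturday + 5 = Thursday.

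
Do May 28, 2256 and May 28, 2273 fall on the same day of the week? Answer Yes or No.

From May 28, 2256 to May 28, 2273 is 6209 days.
6209 mod 7 = 0, so they are the same weekday.
(May 28, 2256 is a Wednesday; May 28, 2273 is a Wednesday.)

Yes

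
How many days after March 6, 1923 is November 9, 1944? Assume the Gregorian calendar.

Mar 6, 1923 → Mar 6, 1924: 366 days (Feb 29, 1924 is in that span).
Mar 6, 1924 → Mar 6, 1925: 365 days.
Mar 6, 1925 → Mar 6, 1926: 365 days.
Mar 6, 1926 → Mar 6, 1927: 365 days.
Mar 6, 1927 → Mar 6, 1928: 366 days (Feb 29, 1928 is in that span).
Mar 6, 1928 → Mar 6, 1929: 365 days.
Mar 6, 1929 → Mar 6, 1930: 365 days.
Mar 6, 1930 → Mar 6, 1931: 365 days.
Mar 6, 1931 → Mar 6, 1932: 366 days (Feb 29, 1932 is in that span).
Mar 6, 1932 → Mar 6, 1933: 365 days.
Mar 6, 1933 → Mar 6, 1934: 365 days.
Mar 6, 1934 → Mar 6, 1935: 365 days.
Mar 6, 1935 → Mar 6, 1936: 366 days (Feb 29, 1936 is in that span).
Mar 6, 1936 → Mar 6, 1937: 365 days.
Mar 6, 1937 → Mar 6, 1938: 365 days.
Mar 6, 1938 → Mar 6, 1939: 365 days.
Mar 6, 1939 → Mar 6, 1940: 366 days (Feb 29, 1940 is in that span).
Mar 6, 1940 → Mar 6, 1941: 365 days.
Mar 6, 1941 → Mar 6, 1942: 365 days.
Mar 6, 1942 → Mar 6, 1943: 365 days.
Mar 6, 1943 → Mar 6, 1944: 366 days (Feb 29, 1944 is in that span).
Mar 6, 1944 → Apr 6, 1944: 31 days (March has 31).
Apr 6, 1944 → May 6, 1944: 30 days (April has 30).
May 6, 1944 → Jun 6, 1944: 31 days (May has 31).
Jun 6, 1944 → Jul 6, 1944: 30 days (June has 30).
Jul 6, 1944 → Aug 6, 1944: 31 days (July has 31).
Aug 6, 1944 → Sep 6, 1944: 31 days (August has 31).
Sep 6, 1944 → Oct 6, 1944: 30 days (September has 30).
Oct 6, 1944 → Nov 6, 1944: 31 days (October has 31).
Nov 6, 1944 → Nov 9, 1944: 3 days.
Total: 7919 days.

7919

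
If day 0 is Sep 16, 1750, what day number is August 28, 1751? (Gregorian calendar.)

346

Sep 16, 1750 → Oct 16, 1750: 30 days (September has 30).
Oct 16, 1750 → Nov 16, 1750: 31 days (October has 31).
Nov 16, 1750 → Dec 16, 1750: 30 days (November has 30).
Dec 16, 1750 → Jan 16, 1751: 31 days (December has 31).
Jan 16, 1751 → Feb 16, 1751: 31 days (January has 31).
Feb 16, 1751 → Mar 16, 1751: 28 days (February has 28).
Mar 16, 1751 → Apr 16, 1751: 31 days (March has 31).
Apr 16, 1751 → May 16, 1751: 30 days (April has 30).
May 16, 1751 → Jun 16, 1751: 31 days (May has 31).
Jun 16, 1751 → Jul 16, 1751: 30 days (June has 30).
Jul 16, 1751 → Aug 16, 1751: 31 days (July has 31).
Aug 16, 1751 → Aug 28, 1751: 12 days.
Total: 346 days.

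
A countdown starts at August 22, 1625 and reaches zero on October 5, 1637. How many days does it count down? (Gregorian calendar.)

4427

Aug 22, 1625 → Aug 22, 1626: 365 days.
Aug 22, 1626 → Aug 22, 1627: 365 days.
Aug 22, 1627 → Aug 22, 1628: 366 days (Feb 29, 1628 is in that span).
Aug 22, 1628 → Aug 22, 1629: 365 days.
Aug 22, 1629 → Aug 22, 1630: 365 days.
Aug 22, 1630 → Aug 22, 1631: 365 days.
Aug 22, 1631 → Aug 22, 1632: 366 days (Feb 29, 1632 is in that span).
Aug 22, 1632 → Aug 22, 1633: 365 days.
Aug 22, 1633 → Aug 22, 1634: 365 days.
Aug 22, 1634 → Aug 22, 1635: 365 days.
Aug 22, 1635 → Aug 22, 1636: 366 days (Feb 29, 1636 is in that span).
Aug 22, 1636 → Aug 22, 1637: 365 days.
Aug 22, 1637 → Sep 22, 1637: 31 days (August has 31).
Sep 22, 1637 → Oct 5, 1637: 13 days.
Total: 4427 days.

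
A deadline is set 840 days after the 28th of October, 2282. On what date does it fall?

+365 (one year) → Oct 28, 2283 (475 left).
+366 (one year; includes Feb 29, 2284) → Oct 28, 2284 (109 left).
Oct has 31 days: +4 → Nov 1, 2284 (105 left).
Nov has 30 days: +30 → Dec 1, 2284 (75 left).
Dec has 31 days: +31 → Jan 1, 2285 (44 left).
Jan has 31 days: +31 → Feb 1, 2285 (13 left).
+13 → Feb 14, 2285.

February 14, 2285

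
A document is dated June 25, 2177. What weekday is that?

Doomsday rule: the anchor day for the 2100s is Sunday. For year 77: 77÷12 = 6 r 5, and 5÷4 = 1, so 6+5+1 = 12.
Sunday + 12 ≡ Friday — that's 2177's doomsday.
In June the doomsday date is Jun 6.
Jun 25 is 19 days after Jun 6; 19 mod 7 = 5, so Friday + 5 = Wednesday.

Wednesday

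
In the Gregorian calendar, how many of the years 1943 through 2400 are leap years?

112

Multiples of 4 in [1943,2400]: 115.
Of those, multiples of 100: 5 (not leap unless ÷400).
Multiples of 400: 2.
Leap years = 115 − 5 + 2 = 112.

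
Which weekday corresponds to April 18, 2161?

Saturday

Doomsday rule: the anchor day for the 2100s is Sunday. For year 61: 61÷12 = 5 r 1, and 1÷4 = 0, so 5+1+0 = 6.
Sunday + 6 ≡ Saturday — that's 2161's doomsday.
In April the doomsday date is Apr 4.
Apr 18 is 14 days after Apr 4; 14 mod 7 = 0, so Saturday + 0 = Saturday.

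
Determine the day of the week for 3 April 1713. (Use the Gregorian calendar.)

Monday

Doomsday rule: the anchor day for the 1700s is Sunday. For year 13: 13÷12 = 1 r 1, and 1÷4 = 0, so 1+1+0 = 2.
Sunday + 2 ≡ Tuesday — that's 1713's doomsday.
In April the doomsday date is Apr 4.
Apr 3 is 1 day before Apr 4; 1 mod 7 = 1, so Tuesday − 1 = Monday.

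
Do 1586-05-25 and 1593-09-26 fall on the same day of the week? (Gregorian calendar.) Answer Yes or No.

Yes

From May 25, 1586 to Sep 26, 1593 is 2681 days.
2681 mod 7 = 0, so they are the same weekday.
(May 25, 1586 is a Sunday; Sep 26, 1593 is a Sunday.)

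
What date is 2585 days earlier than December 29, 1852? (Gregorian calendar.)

−366 (one year; includes Feb 29, 1852) → Dec 29, 1851 (2219 left).
−365 (one year) → Dec 29, 1850 (1854 left).
−365 (one year) → Dec 29, 1849 (1489 left).
−365 (one year) → Dec 29, 1848 (1124 left).
−366 (one year; includes Feb 29, 1848) → Dec 29, 1847 (758 left).
−365 (one year) → Dec 29, 1846 (393 left).
−29 → Nov 30, 1846 (end of Nov, 30 days; 364 left).
−30 → Oct 31, 1846 (end of Oct, 31 days; 334 left).
−31 → Sep 30, 1846 (end of Sep, 30 days; 303 left).
−30 → Aug 31, 1846 (end of Aug, 31 days; 273 left).
−31 → Jul 31, 1846 (end of Jul, 31 days; 242 left).
−31 → Jun 30, 1846 (end of Jun, 30 days; 211 left).
−30 → May 31, 1846 (end of May, 31 days; 181 left).
−31 → Apr 30, 1846 (end of Apr, 30 days; 150 left).
−30 → Mar 31, 1846 (end of Mar, 31 days; 120 left).
−31 → Feb 28, 1846 (end of Feb, 28 days; 89 left).
−28 → Jan 31, 1846 (end of Jan, 31 days; 61 left).
−31 → Dec 31, 1845 (end of Dec, 31 days; 30 left).
−30 → Dec 1, 1845.

December 1, 1845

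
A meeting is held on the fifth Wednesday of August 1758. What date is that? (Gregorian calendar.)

August 30, 1758

August 1, 1758 is a Tuesday.
The first Wednesday is therefore August 2 (1 days later).
The fifth Wednesday is 2 + 4×7 = August 30.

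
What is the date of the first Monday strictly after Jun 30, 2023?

Jun 30, 2023 is a Friday.
From Friday to the next Monday is 3 days.
Jun 30, 2023 + 3 = Jul 3, 2023.

July 3, 2023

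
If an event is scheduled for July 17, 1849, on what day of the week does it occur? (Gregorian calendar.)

Doomsday rule: the anchor day for the 1800s is Friday. For year 49: 49÷12 = 4 r 1, and 1÷4 = 0, so 4+1+0 = 5.
Friday + 5 ≡ Wednesday — that's 1849's doomsday.
In July the doomsday date is Jul 11.
Jul 17 is 6 days after Jul 11; 6 mod 7 = 6, so Wednesday + 6 = Tuesday.

Tuesday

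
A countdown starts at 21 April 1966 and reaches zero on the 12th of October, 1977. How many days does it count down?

4192

Apr 21, 1966 → Apr 21, 1967: 365 days.
Apr 21, 1967 → Apr 21, 1968: 366 days (Feb 29, 1968 is in that span).
Apr 21, 1968 → Apr 21, 1969: 365 days.
Apr 21, 1969 → Apr 21, 1970: 365 days.
Apr 21, 1970 → Apr 21, 1971: 365 days.
Apr 21, 1971 → Apr 21, 1972: 366 days (Feb 29, 1972 is in that span).
Apr 21, 1972 → Apr 21, 1973: 365 days.
Apr 21, 1973 → Apr 21, 1974: 365 days.
Apr 21, 1974 → Apr 21, 1975: 365 days.
Apr 21, 1975 → Apr 21, 1976: 366 days (Feb 29, 1976 is in that span).
Apr 21, 1976 → Apr 21, 1977: 365 days.
Apr 21, 1977 → May 21, 1977: 30 days (April has 30).
May 21, 1977 → Jun 21, 1977: 31 days (May has 31).
Jun 21, 1977 → Jul 21, 1977: 30 days (June has 30).
Jul 21, 1977 → Aug 21, 1977: 31 days (July has 31).
Aug 21, 1977 → Sep 21, 1977: 31 days (August has 31).
Sep 21, 1977 → Oct 12, 1977: 21 days.
Total: 4192 days.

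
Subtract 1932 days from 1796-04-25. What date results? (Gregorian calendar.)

−366 (one year; includes Feb 29, 1796) → Apr 25, 1795 (1566 left).
−365 (one year) → Apr 25, 1794 (1201 left).
−365 (one year) → Apr 25, 1793 (836 left).
−365 (one year) → Apr 25, 1792 (471 left).
−366 (one year; includes Feb 29, 1792) → Apr 25, 1791 (105 left).
−25 → Mar 31, 1791 (end of Mar, 31 days; 80 left).
−31 → Feb 28, 1791 (end of Feb, 28 days; 49 left).
−28 → Jan 31, 1791 (end of Jan, 31 days; 21 left).
−21 → Jan 10, 1791.

January 10, 1791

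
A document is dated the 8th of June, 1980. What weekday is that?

Doomsday rule: the anchor day for the 1900s is Wednesday. For year 80: 80÷12 = 6 r 8, and 8÷4 = 2, so 6+8+2 = 16.
Wednesday + 16 ≡ Friday — that's 1980's doomsday.
In June the doomsday date is Jun 6.
Jun 8 is 2 days after Jun 6; 2 mod 7 = 2, so Friday + 2 = Sunday.

Sunday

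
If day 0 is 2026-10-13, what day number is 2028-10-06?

Oct 13, 2026 → Oct 13, 2027: 365 days.
Oct 13, 2027 → Nov 13, 2027: 31 days (October has 31).
Nov 13, 2027 → Dec 13, 2027: 30 days (November has 30).
Dec 13, 2027 → Jan 13, 2028: 31 days (December has 31).
Jan 13, 2028 → Feb 13, 2028: 31 days (January has 31).
Feb 13, 2028 → Mar 13, 2028: 29 days (February has 29).
Mar 13, 2028 → Apr 13, 2028: 31 days (March has 31).
Apr 13, 2028 → May 13, 2028: 30 days (April has 30).
May 13, 2028 → Jun 13, 2028: 31 days (May has 31).
Jun 13, 2028 → Jul 13, 2028: 30 days (June has 30).
Jul 13, 2028 → Aug 13, 2028: 31 days (July has 31).
Aug 13, 2028 → Sep 13, 2028: 31 days (August has 31).
Sep 13, 2028 → Oct 6, 2028: 23 days.
Total: 724 days.

724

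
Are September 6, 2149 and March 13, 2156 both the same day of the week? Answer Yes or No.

From Sep 6, 2149 to Mar 13, 2156 is 2380 days.
2380 mod 7 = 0, so they are the same weekday.
(Sep 6, 2149 is a Saturday; Mar 13, 2156 is a Saturday.)

Yes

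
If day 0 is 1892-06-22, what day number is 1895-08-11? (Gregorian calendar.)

1145

Jun 22, 1892 → Jun 22, 1893: 365 days.
Jun 22, 1893 → Jun 22, 1894: 365 days.
Jun 22, 1894 → Jun 22, 1895: 365 days.
Jun 22, 1895 → Jul 22, 1895: 30 days (June has 30).
Jul 22, 1895 → Aug 11, 1895: 20 days.
Total: 1145 days.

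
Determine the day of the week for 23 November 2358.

Doomsday rule: the anchor day for the 2300s is Wednesday. For year 58: 58÷12 = 4 r 10, and 10÷4 = 2, so 4+10+2 = 16.
Wednesday + 16 ≡ Friday — that's 2358's doomsday.
In November the doomsday date is Nov 7.
Nov 23 is 16 days after Nov 7; 16 mod 7 = 2, so Friday + 2 = Sunday.

Sunday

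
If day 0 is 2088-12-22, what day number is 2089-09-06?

258

Dec 22, 2088 → Jan 22, 2089: 31 days (December has 31).
Jan 22, 2089 → Feb 22, 2089: 31 days (January has 31).
Feb 22, 2089 → Mar 22, 2089: 28 days (February has 28).
Mar 22, 2089 → Apr 22, 2089: 31 days (March has 31).
Apr 22, 2089 → May 22, 2089: 30 days (April has 30).
May 22, 2089 → Jun 22, 2089: 31 days (May has 31).
Jun 22, 2089 → Jul 22, 2089: 30 days (June has 30).
Jul 22, 2089 → Aug 22, 2089: 31 days (July has 31).
Aug 22, 2089 → Sep 6, 2089: 15 days.
Total: 258 days.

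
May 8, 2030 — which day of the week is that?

Doomsday rule: the anchor day for the 2000s is Tuesday. For year 30: 30÷12 = 2 r 6, and 6÷4 = 1, so 2+6+1 = 9.
Tuesday + 9 ≡ Thursday — that's 2030's doomsday.
In May the doomsday date is May 9.
May 8 is 1 day before May 9; 1 mod 7 = 1, so Thursday − 1 = Wednesday.

Wednesday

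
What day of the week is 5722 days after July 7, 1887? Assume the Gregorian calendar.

Sunday

Jul 7, 1887 is a Thursday.
5722 mod 7 = 3, so 5722 days after a Thursday is Thursday + 3 = Sunday.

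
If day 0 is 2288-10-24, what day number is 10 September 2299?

Oct 24, 2288 → Oct 24, 2289: 365 days.
Oct 24, 2289 → Oct 24, 2290: 365 days.
Oct 24, 2290 → Oct 24, 2291: 365 days.
Oct 24, 2291 → Oct 24, 2292: 366 days (Feb 29, 2292 is in that span).
Oct 24, 2292 → Oct 24, 2293: 365 days.
Oct 24, 2293 → Oct 24, 2294: 365 days.
Oct 24, 2294 → Oct 24, 2295: 365 days.
Oct 24, 2295 → Oct 24, 2296: 366 days (Feb 29, 2296 is in that span).
Oct 24, 2296 → Oct 24, 2297: 365 days.
Oct 24, 2297 → Oct 24, 2298: 365 days.
Oct 24, 2298 → Nov 24, 2298: 31 days (October has 31).
Nov 24, 2298 → Dec 24, 2298: 30 days (November has 30).
Dec 24, 2298 → Jan 24, 2299: 31 days (December has 31).
Jan 24, 2299 → Feb 24, 2299: 31 days (January has 31).
Feb 24, 2299 → Mar 24, 2299: 28 days (February has 28).
Mar 24, 2299 → Apr 24, 2299: 31 days (March has 31).
Apr 24, 2299 → May 24, 2299: 30 days (April has 30).
May 24, 2299 → Jun 24, 2299: 31 days (May has 31).
Jun 24, 2299 → Jul 24, 2299: 30 days (June has 30).
Jul 24, 2299 → Aug 24, 2299: 31 days (July has 31).
Aug 24, 2299 → Sep 10, 2299: 17 days.
Total: 3973 days.

3973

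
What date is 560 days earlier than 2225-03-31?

−365 (one year) → Mar 31, 2224 (195 left).
−31 → Feb 29, 2224 (end of Feb, 29 days; 164 left).
−29 → Jan 31, 2224 (end of Jan, 31 days; 135 left).
−31 → Dec 31, 2223 (end of Dec, 31 days; 104 left).
−31 → Nov 30, 2223 (end of Nov, 30 days; 73 left).
−30 → Oct 31, 2223 (end of Oct, 31 days; 43 left).
−31 → Sep 30, 2223 (end of Sep, 30 days; 12 left).
−12 → Sep 18, 2223.

September 18, 2223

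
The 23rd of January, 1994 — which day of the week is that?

Sunday

Doomsday rule: the anchor day for the 1900s is Wednesday. For year 94: 94÷12 = 7 r 10, and 10÷4 = 2, so 7+10+2 = 19.
Wednesday + 19 ≡ Monday — that's 1994's doomsday.
In January the doomsday date is Jan 3 (1994 is not a leap year).
Jan 23 is 20 days after Jan 3; 20 mod 7 = 6, so Monday + 6 = Sunday.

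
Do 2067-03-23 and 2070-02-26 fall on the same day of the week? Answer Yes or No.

From Mar 23, 2067 to Feb 26, 2070 is 1071 days.
1071 mod 7 = 0, so they are the same weekday.
(Mar 23, 2067 is a Wednesday; Feb 26, 2070 is a Wednesday.)

Yes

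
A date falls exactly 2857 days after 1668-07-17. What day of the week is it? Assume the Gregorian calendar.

Wednesday

Jul 17, 1668 is a Tuesday.
2857 mod 7 = 1, so 2857 days after a Tuesday is Tuesday + 1 = Wednesday.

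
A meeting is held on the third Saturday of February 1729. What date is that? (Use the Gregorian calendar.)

February 1, 1729 is a Tuesday.
The first Saturday is therefore February 5 (4 days later).
The third Saturday is 5 + 2×7 = February 19.

February 19, 1729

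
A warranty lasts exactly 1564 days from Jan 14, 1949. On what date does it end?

+365 (one year) → Jan 14, 1950 (1199 left).
+365 (one year) → Jan 14, 1951 (834 left).
+365 (one year) → Jan 14, 1952 (469 left).
+366 (one year; includes Feb 29, 1952) → Jan 14, 1953 (103 left).
Jan has 31 days: +18 → Feb 1, 1953 (85 left).
Feb has 28 days: +28 → Mar 1, 1953 (57 left).
Mar has 31 days: +31 → Apr 1, 1953 (26 left).
+26 → Apr 27, 1953.

April 27, 1953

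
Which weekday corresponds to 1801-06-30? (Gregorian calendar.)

Doomsday rule: the anchor day for the 1800s is Friday. For year 01: 1÷12 = 0 r 1, and 1÷4 = 0, so 0+1+0 = 1.
Friday + 1 ≡ Saturday — that's 1801's doomsday.
In June the doomsday date is Jun 6.
Jun 30 is 24 days after Jun 6; 24 mod 7 = 3, so Saturday + 3 = Tuesday.

Tuesday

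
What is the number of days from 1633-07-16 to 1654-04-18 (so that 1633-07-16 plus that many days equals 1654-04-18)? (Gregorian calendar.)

7581

Jul 16, 1633 → Jul 16, 1634: 365 days.
Jul 16, 1634 → Jul 16, 1635: 365 days.
Jul 16, 1635 → Jul 16, 1636: 366 days (Feb 29, 1636 is in that span).
Jul 16, 1636 → Jul 16, 1637: 365 days.
Jul 16, 1637 → Jul 16, 1638: 365 days.
Jul 16, 1638 → Jul 16, 1639: 365 days.
Jul 16, 1639 → Jul 16, 1640: 366 days (Feb 29, 1640 is in that span).
Jul 16, 1640 → Jul 16, 1641: 365 days.
Jul 16, 1641 → Jul 16, 1642: 365 days.
Jul 16, 1642 → Jul 16, 1643: 365 days.
Jul 16, 1643 → Jul 16, 1644: 366 days (Feb 29, 1644 is in that span).
Jul 16, 1644 → Jul 16, 1645: 365 days.
Jul 16, 1645 → Jul 16, 1646: 365 days.
Jul 16, 1646 → Jul 16, 1647: 365 days.
Jul 16, 1647 → Jul 16, 1648: 366 days (Feb 29, 1648 is in that span).
Jul 16, 1648 → Jul 16, 1649: 365 days.
Jul 16, 1649 → Jul 16, 1650: 365 days.
Jul 16, 1650 → Jul 16, 1651: 365 days.
Jul 16, 1651 → Jul 16, 1652: 366 days (Feb 29, 1652 is in that span).
Jul 16, 1652 → Jul 16, 1653: 365 days.
Jul 16, 1653 → Aug 16, 1653: 31 days (July has 31).
Aug 16, 1653 → Sep 16, 1653: 31 days (August has 31).
Sep 16, 1653 → Oct 16, 1653: 30 days (September has 30).
Oct 16, 1653 → Nov 16, 1653: 31 days (October has 31).
Nov 16, 1653 → Dec 16, 1653: 30 days (November has 30).
Dec 16, 1653 → Jan 16, 1654: 31 days (December has 31).
Jan 16, 1654 → Feb 16, 1654: 31 days (January has 31).
Feb 16, 1654 → Mar 16, 1654: 28 days (February has 28).
Mar 16, 1654 → Apr 16, 1654: 31 days (March has 31).
Apr 16, 1654 → Apr 18, 1654: 2 days.
Total: 7581 days.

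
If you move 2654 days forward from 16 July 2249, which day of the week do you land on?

Jul 16, 2249 is a Monday.
2654 mod 7 = 1, so 2654 days after a Monday is Monday + 1 = Tuesday.

Tuesday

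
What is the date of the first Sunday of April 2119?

April 2, 2119

April 1, 2119 is a Saturday.
The first Sunday is therefore April 2 (1 days later).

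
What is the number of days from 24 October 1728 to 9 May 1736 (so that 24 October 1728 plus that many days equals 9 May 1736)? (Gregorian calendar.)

2754

Oct 24, 1728 → Oct 24, 1729: 365 days.
Oct 24, 1729 → Oct 24, 1730: 365 days.
Oct 24, 1730 → Oct 24, 1731: 365 days.
Oct 24, 1731 → Oct 24, 1732: 366 days (Feb 29, 1732 is in that span).
Oct 24, 1732 → Oct 24, 1733: 365 days.
Oct 24, 1733 → Oct 24, 1734: 365 days.
Oct 24, 1734 → Oct 24, 1735: 365 days.
Oct 24, 1735 → Nov 24, 1735: 31 days (October has 31).
Nov 24, 1735 → Dec 24, 1735: 30 days (November has 30).
Dec 24, 1735 → Jan 24, 1736: 31 days (December has 31).
Jan 24, 1736 → Feb 24, 1736: 31 days (January has 31).
Feb 24, 1736 → Mar 24, 1736: 29 days (February has 29).
Mar 24, 1736 → Apr 24, 1736: 31 days (March has 31).
Apr 24, 1736 → May 9, 1736: 15 days.
Total: 2754 days.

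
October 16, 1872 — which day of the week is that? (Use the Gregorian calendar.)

January 1, 1872 is a Monday.
Jan 1, 1872 → Feb 1, 1872: 31 days (January has 31).
Feb 1, 1872 → Mar 1, 1872: 29 days (February has 29).
Mar 1, 1872 → Apr 1, 1872: 31 days (March has 31).
Apr 1, 1872 → May 1, 1872: 30 days (April has 30).
May 1, 1872 → Jun 1, 1872: 31 days (May has 31).
Jun 1, 1872 → Jul 1, 1872: 30 days (June has 30).
Jul 1, 1872 → Aug 1, 1872: 31 days (July has 31).
Aug 1, 1872 → Sep 1, 1872: 31 days (August has 31).
Sep 1, 1872 → Oct 1, 1872: 30 days (September has 30).
Oct 1, 1872 → Oct 16, 1872: 15 days.
Total: 289 days.
289 mod 7 = 2, so Monday + 2 = Wednesday.

Wednesday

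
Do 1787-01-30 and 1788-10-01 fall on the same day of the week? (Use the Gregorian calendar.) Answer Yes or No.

From Jan 30, 1787 to Oct 1, 1788 is 610 days.
610 mod 7 = 1, so they are different weekdays.
(Jan 30, 1787 is a Tuesday; Oct 1, 1788 is a Wednesday.)

No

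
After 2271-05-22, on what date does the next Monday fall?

May 22, 2271 is a Monday.
From Monday to the next Monday is 7 days.
May 22, 2271 + 7 = May 29, 2271.

May 29, 2271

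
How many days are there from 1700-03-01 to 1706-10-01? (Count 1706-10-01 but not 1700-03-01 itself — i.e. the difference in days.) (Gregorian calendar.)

2405

Mar 1, 1700 → Mar 1, 1701: 365 days.
Mar 1, 1701 → Mar 1, 1702: 365 days.
Mar 1, 1702 → Mar 1, 1703: 365 days.
Mar 1, 1703 → Mar 1, 1704: 366 days (Feb 29, 1704 is in that span).
Mar 1, 1704 → Mar 1, 1705: 365 days.
Mar 1, 1705 → Mar 1, 1706: 365 days.
Mar 1, 1706 → Apr 1, 1706: 31 days (March has 31).
Apr 1, 1706 → May 1, 1706: 30 days (April has 30).
May 1, 1706 → Jun 1, 1706: 31 days (May has 31).
Jun 1, 1706 → Jul 1, 1706: 30 days (June has 30).
Jul 1, 1706 → Aug 1, 1706: 31 days (July has 31).
Aug 1, 1706 → Sep 1, 1706: 31 days (August has 31).
Sep 1, 1706 → Oct 1, 1706: 30 days.
Total: 2405 days.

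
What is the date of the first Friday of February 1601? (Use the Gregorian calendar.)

February 1, 1601 is a Thursday.
The first Friday is therefore February 2 (1 days later).

February 2, 1601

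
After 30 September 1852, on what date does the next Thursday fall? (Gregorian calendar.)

October 7, 1852

Sep 30, 1852 is a Thursday.
From Thursday to the next Thursday is 7 days.
Sep 30, 1852 + 7 = Oct 7, 1852.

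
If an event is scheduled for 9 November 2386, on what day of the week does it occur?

Sunday

Doomsday rule: the anchor day for the 2300s is Wednesday. For year 86: 86÷12 = 7 r 2, and 2÷4 = 0, so 7+2+0 = 9.
Wednesday + 9 ≡ Friday — that's 2386's doomsday.
In November the doomsday date is Nov 7.
Nov 9 is 2 days after Nov 7; 2 mod 7 = 2, so Friday + 2 = Sunday.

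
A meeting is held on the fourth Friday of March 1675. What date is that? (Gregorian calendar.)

March 22, 1675

March 1, 1675 is a Friday.
The first Friday is therefore March 1 (same day).
The fourth Friday is 1 + 3×7 = March 22.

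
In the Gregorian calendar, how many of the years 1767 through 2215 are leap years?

Multiples of 4 in [1767,2215]: 112.
Of those, multiples of 100: 5 (not leap unless ÷400).
Multiples of 400: 1.
Leap years = 112 − 5 + 1 = 108.

108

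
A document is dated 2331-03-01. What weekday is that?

Sunday

Doomsday rule: the anchor day for the 2300s is Wednesday. For year 31: 31÷12 = 2 r 7, and 7÷4 = 1, so 2+7+1 = 10.
Wednesday + 10 ≡ Saturday — that's 2331's doomsday.
In March the doomsday date is Mar 14.
Mar 1 is 13 days before Mar 14; 13 mod 7 = 6, so Saturday − 6 = Sunday.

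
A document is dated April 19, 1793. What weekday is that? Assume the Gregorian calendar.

Doomsday rule: the anchor day for the 1700s is Sunday. For year 93: 93÷12 = 7 r 9, and 9÷4 = 2, so 7+9+2 = 18.
Sunday + 18 ≡ Thursday — that's 1793's doomsday.
In April the doomsday date is Apr 4.
Apr 19 is 15 days after Apr 4; 15 mod 7 = 1, so Thursday + 1 = Friday.

Friday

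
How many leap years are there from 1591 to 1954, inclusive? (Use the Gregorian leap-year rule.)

Multiples of 4 in [1591,1954]: 91.
Of those, multiples of 100: 4 (not leap unless ÷400).
Multiples of 400: 1.
Leap years = 91 − 4 + 1 = 88.

88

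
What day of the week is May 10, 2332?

Doomsday rule: the anchor day for the 2300s is Wednesday. For year 32: 32÷12 = 2 r 8, and 8÷4 = 2, so 2+8+2 = 12.
Wednesday + 12 ≡ Monday — that's 2332's doomsday.
In May the doomsday date is May 9.
May 10 is 1 day after May 9; 1 mod 7 = 1, so Monday + 1 = Tuesday.

Tuesday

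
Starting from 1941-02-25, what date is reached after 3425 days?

+365 (one year) → Feb 25, 1942 (3060 left).
+365 (one year) → Feb 25, 1943 (2695 left).
+365 (one year) → Feb 25, 1944 (2330 left).
+366 (one year; includes Feb 29, 1944) → Feb 25, 1945 (1964 left).
+365 (one year) → Feb 25, 1946 (1599 left).
+365 (one year) → Feb 25, 1947 (1234 left).
+365 (one year) → Feb 25, 1948 (869 left).
+366 (one year; includes Feb 29, 1948) → Feb 25, 1949 (503 left).
+365 (one year) → Feb 25, 1950 (138 left).
Feb has 28 days: +4 → Mar 1, 1950 (134 left).
Mar has 31 days: +31 → Apr 1, 1950 (103 left).
Apr has 30 days: +30 → May 1, 1950 (73 left).
May has 31 days: +31 → Jun 1, 1950 (42 left).
Jun has 30 days: +30 → Jul 1, 1950 (12 left).
+12 → Jul 13, 1950.

July 13, 1950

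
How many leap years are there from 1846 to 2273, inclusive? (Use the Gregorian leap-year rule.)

Multiples of 4 in [1846,2273]: 107.
Of those, multiples of 100: 4 (not leap unless ÷400).
Multiples of 400: 1.
Leap years = 107 − 4 + 1 = 104.

104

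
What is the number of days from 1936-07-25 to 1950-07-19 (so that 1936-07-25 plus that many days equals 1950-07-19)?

5107

Jul 25, 1936 → Jul 25, 1937: 365 days.
Jul 25, 1937 → Jul 25, 1938: 365 days.
Jul 25, 1938 → Jul 25, 1939: 365 days.
Jul 25, 1939 → Jul 25, 1940: 366 days (Feb 29, 1940 is in that span).
Jul 25, 1940 → Jul 25, 1941: 365 days.
Jul 25, 1941 → Jul 25, 1942: 365 days.
Jul 25, 1942 → Jul 25, 1943: 365 days.
Jul 25, 1943 → Jul 25, 1944: 366 days (Feb 29, 1944 is in that span).
Jul 25, 1944 → Jul 25, 1945: 365 days.
Jul 25, 1945 → Jul 25, 1946: 365 days.
Jul 25, 1946 → Jul 25, 1947: 365 days.
Jul 25, 1947 → Jul 25, 1948: 366 days (Feb 29, 1948 is in that span).
Jul 25, 1948 → Jul 25, 1949: 365 days.
Jul 25, 1949 → Aug 25, 1949: 31 days (July has 31).
Aug 25, 1949 → Sep 25, 1949: 31 days (August has 31).
Sep 25, 1949 → Oct 25, 1949: 30 days (September has 30).
Oct 25, 1949 → Nov 25, 1949: 31 days (October has 31).
Nov 25, 1949 → Dec 25, 1949: 30 days (November has 30).
Dec 25, 1949 → Jan 25, 1950: 31 days (December has 31).
Jan 25, 1950 → Feb 25, 1950: 31 days (January has 31).
Feb 25, 1950 → Mar 25, 1950: 28 days (February has 28).
Mar 25, 1950 → Apr 25, 1950: 31 days (March has 31).
Apr 25, 1950 → May 25, 1950: 30 days (April has 30).
May 25, 1950 → Jun 25, 1950: 31 days (May has 31).
Jun 25, 1950 → Jul 19, 1950: 24 days.
Total: 5107 days.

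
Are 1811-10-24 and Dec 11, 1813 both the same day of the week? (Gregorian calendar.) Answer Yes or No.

No

From Oct 24, 1811 to Dec 11, 1813 is 779 days.
779 mod 7 = 2, so they are different weekdays.
(Oct 24, 1811 is a Thursday; Dec 11, 1813 is a Saturday.)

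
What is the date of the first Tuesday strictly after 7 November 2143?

Nov 7, 2143 is a Thursday.
From Thursday to the next Tuesday is 5 days.
Nov 7, 2143 + 5 = Nov 12, 2143.

November 12, 2143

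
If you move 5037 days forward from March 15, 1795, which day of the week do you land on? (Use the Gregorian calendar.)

Thursday

First find the weekday of Mar 15, 1795. Doomsday rule: the anchor day for the 1700s is Sunday. For year 95: 95÷12 = 7 r 11, and 11÷4 = 2, so 7+11+2 = 20.
Sunday + 20 ≡ Saturday — that's 1795's doomsday.
In March the doomsday date is Mar 14.
Mar 15 is 1 day after Mar 14; 1 mod 7 = 1, so Saturday + 1 = Sunday.
5037 mod 7 = 4, so 5037 days after a Sunday is Sunday + 4 = Thursday.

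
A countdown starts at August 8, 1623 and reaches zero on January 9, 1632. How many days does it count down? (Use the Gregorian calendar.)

Aug 8, 1623 → Aug 8, 1624: 366 days (Feb 29, 1624 is in that span).
Aug 8, 1624 → Aug 8, 1625: 365 days.
Aug 8, 1625 → Aug 8, 1626: 365 days.
Aug 8, 1626 → Aug 8, 1627: 365 days.
Aug 8, 1627 → Aug 8, 1628: 366 days (Feb 29, 1628 is in that span).
Aug 8, 1628 → Aug 8, 1629: 365 days.
Aug 8, 1629 → Aug 8, 1630: 365 days.
Aug 8, 1630 → Aug 8, 1631: 365 days.
Aug 8, 1631 → Sep 8, 1631: 31 days (August has 31).
Sep 8, 1631 → Oct 8, 1631: 30 days (September has 30).
Oct 8, 1631 → Nov 8, 1631: 31 days (October has 31).
Nov 8, 1631 → Dec 8, 1631: 30 days (November has 30).
Dec 8, 1631 → Jan 8, 1632: 31 days (December has 31).
Jan 8, 1632 → Jan 9, 1632: 1 days.
Total: 3076 days.

3076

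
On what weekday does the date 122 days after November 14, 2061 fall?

First find the weekday of Nov 14, 2061. Doomsday rule: the anchor day for the 2000s is Tuesday. For year 61: 61÷12 = 5 r 1, and 1÷4 = 0, so 5+1+0 = 6.
Tuesday + 6 ≡ Monday — that's 2061's doomsday.
In November the doomsday date is Nov 7.
Nov 14 is 7 days after Nov 7; 7 mod 7 = 0, so Monday + 0 = Monday.
122 mod 7 = 3, so 122 days after a Monday is Monday + 3 = Thursday.

Thursday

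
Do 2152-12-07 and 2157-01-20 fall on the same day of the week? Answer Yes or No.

Yes

From Dec 7, 2152 to Jan 20, 2157 is 1505 days.
1505 mod 7 = 0, so they are the same weekday.
(Dec 7, 2152 is a Thursday; Jan 20, 2157 is a Thursday.)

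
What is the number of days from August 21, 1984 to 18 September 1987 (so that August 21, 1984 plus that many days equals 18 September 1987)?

Aug 21, 1984 → Aug 21, 1985: 365 days.
Aug 21, 1985 → Aug 21, 1986: 365 days.
Aug 21, 1986 → Sep 21, 1986: 31 days (August has 31).
Sep 21, 1986 → Oct 21, 1986: 30 days (September has 30).
Oct 21, 1986 → Nov 21, 1986: 31 days (October has 31).
Nov 21, 1986 → Dec 21, 1986: 30 days (November has 30).
Dec 21, 1986 → Jan 21, 1987: 31 days (December has 31).
Jan 21, 1987 → Feb 21, 1987: 31 days (January has 31).
Feb 21, 1987 → Mar 21, 1987: 28 days (February has 28).
Mar 21, 1987 → Apr 21, 1987: 31 days (March has 31).
Apr 21, 1987 → May 21, 1987: 30 days (April has 30).
May 21, 1987 → Jun 21, 1987: 31 days (May has 31).
Jun 21, 1987 → Jul 21, 1987: 30 days (June has 30).
Jul 21, 1987 → Aug 21, 1987: 31 days (July has 31).
Aug 21, 1987 → Sep 18, 1987: 28 days.
Total: 1123 days.

1123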